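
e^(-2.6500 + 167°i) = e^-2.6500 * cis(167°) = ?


e^-2.6500 = 0.07065
cos(167°) = -0.9744
sin(167°) = 0.225
Real = 0.07065*(-0.9744) = -0.0688
Imag = 0.07065*0.225 = 0.0159

-0.0688 + 0.0159i


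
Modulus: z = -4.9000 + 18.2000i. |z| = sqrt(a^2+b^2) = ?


|z| = sqrt((-4.9)^2 + 18.2^2) = sqrt(24.01 + 331.24) = sqrt(355.25) = 18.8481

|z| = 18.8481


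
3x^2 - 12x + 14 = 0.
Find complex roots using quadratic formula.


disc = (-12)^2 - 4*3*14 = 144 - 168 = -24
sqrt(|disc|) = sqrt(24) = 4.8990
Real part = 12/(2*3) = 2.0000
Imag part = 4.8990/(2*3) = 0.8165

2.0000 ± 0.8165i


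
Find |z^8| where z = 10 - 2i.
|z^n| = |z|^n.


|z| = sqrt(100+4) = sqrt(104) = 10.1980
|z^8| = |z|^8 = (sqrt(104))^8 = 104^4 = 116985856

|z^8| = 116985856


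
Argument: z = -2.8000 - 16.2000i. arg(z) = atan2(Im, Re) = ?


Re = -2.8, Im = -16.2
arg = atan2(-16.2, -2.8) = -99.8061 degrees

arg(z) = -99.8061 degrees


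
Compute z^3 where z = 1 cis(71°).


r^3 = 1^3 = 1
n*theta = 3*71° = 213° = 213° (mod 360)
a = 1*cos(213°) = -0.8387
b = 1*sin(213°) = -0.5446

1 cis(213°) = -0.8387 - 0.5446i


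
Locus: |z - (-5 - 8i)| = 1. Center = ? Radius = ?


|z - z0| = r is a circle with center z0 and radius r.
Center = (-5, -8), radius = 1

Circle with center (-5, -8) and radius 1


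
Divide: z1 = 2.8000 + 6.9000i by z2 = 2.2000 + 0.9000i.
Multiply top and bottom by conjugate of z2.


Conjugate of z2 = 2.2000 - 0.9000i
Numerator: (2.8000 + 6.9000i)(2.2000 - 0.9000i) = 12.3700 + 12.6600i
Denominator: 2.2^2 + 0.9^2 = 5.65
Result = (12.3700 + 12.6600i)/5.65

2.1894 + 2.2407i


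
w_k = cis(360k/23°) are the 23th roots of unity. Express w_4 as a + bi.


Angle = 360*4/23 = 62.6087°
a = cos(62.6087°) = 0.4601
b = sin(62.6087°) = 0.8879

0.4601 + 0.8879i


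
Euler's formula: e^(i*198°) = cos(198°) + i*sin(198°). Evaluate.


cos(198°) = -0.9511
sin(198°) = -0.3090

e^(i*198°) = -0.9511 - 0.3090i


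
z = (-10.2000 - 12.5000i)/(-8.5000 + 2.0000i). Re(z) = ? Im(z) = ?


Multiply by conjugate: (-10.2000 - 12.5000i)(-8.5000 - 2.0000i) / ((-8.5)^2 + 2^2)
Numerator real = -10.2*(-8.5) - (12.5)*2 = 61.7
Numerator imag = -12.5*(-8.5) - (-10.2)*2 = 126.65
Denominator = 76.25
Re(z) = 61.7/76.25 = 0.8092
Im(z) = 126.65/76.25 = 1.6610

Re(z) = 0.8092, Im(z) = 1.6610


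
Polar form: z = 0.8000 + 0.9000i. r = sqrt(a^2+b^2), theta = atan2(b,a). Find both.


r = sqrt(0.64+0.81) = sqrt(1.45) = 1.2042
theta = atan2(0.9, 0.8) = 48.3665 degrees

r = 1.2042, theta = 48.3665 degrees


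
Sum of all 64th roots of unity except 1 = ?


With w = e^(2*pi*i/64), all 64 of the 64th roots of unity w^0 = 1, w, ..., w^(63) sum to 0: 1 + w + ... + w^(63) = (1 - w^64)/(1 - w) = 0 since w^64 = 1, w ≠ 1.
Removing the root 1: w + w^2 + ... + w^(63) = 0 - 1 = -1

Sum = -1


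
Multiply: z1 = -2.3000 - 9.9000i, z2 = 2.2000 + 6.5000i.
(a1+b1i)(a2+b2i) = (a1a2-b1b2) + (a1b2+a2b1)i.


Real = -2.3*2.2 - (-9.9)*6.5 = -5.06 - (-64.35) = 59.29
Imag = -2.3*6.5 + 2.2*(-9.9) = -14.95 - (21.78) = -36.73

59.2900 - 36.7300i


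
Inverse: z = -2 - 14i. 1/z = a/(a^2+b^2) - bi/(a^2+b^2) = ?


|z|^2 = 4+196 = 200
1/z = (-2 + 14i)/200

1/z = -0.0100 + 0.0700i


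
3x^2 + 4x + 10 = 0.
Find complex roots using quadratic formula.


disc = 4^2 - 4*3*10 = 16 - 120 = -104
sqrt(|disc|) = sqrt(104) = 10.1980
Real part = -4/(2*3) = -0.6667
Imag part = 10.1980/(2*3) = 1.6997

-0.6667 ± 1.6997i


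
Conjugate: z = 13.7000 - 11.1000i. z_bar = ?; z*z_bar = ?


z_bar = 13.7000 + 11.1000i
z*z_bar = 13.7^2 + (-11.1)^2 = 187.69 + 123.21 = 310.9

z_bar = 13.7000 + 11.1000i, z*z_bar = 310.9


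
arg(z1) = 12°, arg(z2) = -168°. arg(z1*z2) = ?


arg(z1*z2) = 12° - 168° = -156°
Normalized to (-180°, 180°]: -156°

-156°


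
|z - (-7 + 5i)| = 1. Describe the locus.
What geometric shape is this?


|z - z0| = r is a circle with center z0 and radius r.
Center = (-7, 5), radius = 1

Circle with center (-7, 5) and radius 1


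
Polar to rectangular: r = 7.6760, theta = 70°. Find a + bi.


a = 7.6760*cos(70°) = 7.6760*0.34202 = 2.6253
b = 7.6760*sin(70°) = 7.6760*0.9397 = 7.2131

2.6253 + 7.2131i


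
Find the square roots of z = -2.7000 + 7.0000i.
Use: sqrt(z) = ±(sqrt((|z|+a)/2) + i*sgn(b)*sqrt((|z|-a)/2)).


|z| = sqrt(7.29+49) = 7.5027
sqrt((|z|+a)/2) = sqrt((7.5027+(-2.7))/2) = sqrt(2.4013) = 1.5496
sqrt((|z|-a)/2) = sqrt((7.5027-(-2.7))/2) = sqrt(5.1013) = 2.2586

±(1.5496 + 2.2586i) i.e. 1.5496 + 2.2586i and -1.5496 - 2.2586i


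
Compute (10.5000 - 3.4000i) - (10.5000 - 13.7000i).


Real: 10.5 - 10.5 = 0
Imag: -3.4 + 13.7 = 10.3

10.3000i


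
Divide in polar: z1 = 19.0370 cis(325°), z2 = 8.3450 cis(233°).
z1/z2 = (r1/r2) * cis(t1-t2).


r = 19.0370 / 8.3450 = 2.2812
theta = 325° - 233° = 92° = 92° (mod 360)

2.2812 cis(92°)


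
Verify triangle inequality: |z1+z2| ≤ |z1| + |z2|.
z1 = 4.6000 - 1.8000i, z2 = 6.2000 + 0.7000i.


|z1| = sqrt(4.6^2 + (-1.8)^2) = sqrt(24.4) = 4.9396
|z2| = sqrt(6.2^2 + 0.7^2) = sqrt(38.93) = 6.2394
z1+z2 = 10.8000 - 1.1000i
|z1+z2| = sqrt(117.85) = 10.8559
|z1|+|z2| = 4.9396 + 6.2394 = 11.1790

|z1+z2| = 10.8559 ≤ |z1|+|z2| = 11.1790 (verified)


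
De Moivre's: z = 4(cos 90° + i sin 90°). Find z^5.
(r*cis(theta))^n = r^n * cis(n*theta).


r^5 = 4^5 = 1024
n*theta = 5*90° = 450° = 90° (mod 360)
a = 1024*cos(90°) = 0
b = 1024*sin(90°) = 1024.0000

1024 cis(90°) = 0 + 1024.0000i


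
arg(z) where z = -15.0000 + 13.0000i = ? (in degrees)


Re = -15, Im = 13
arg = atan2(13, -15) = 139.0856 degrees

arg(z) = 139.0856 degrees


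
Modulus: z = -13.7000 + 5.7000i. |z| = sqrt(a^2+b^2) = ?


|z| = sqrt((-13.7)^2 + 5.7^2) = sqrt(187.69 + 32.49) = sqrt(220.18) = 14.8385

|z| = 14.8385


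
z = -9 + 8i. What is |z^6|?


|z| = sqrt(81+64) = sqrt(145) = 12.0416
|z^6| = |z|^6 = (sqrt(145))^6 = 145^3 = 3048625

|z^6| = 3048625


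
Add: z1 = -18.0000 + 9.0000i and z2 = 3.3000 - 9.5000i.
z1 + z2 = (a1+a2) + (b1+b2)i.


Real: -18 + 3.3 = -14.7
Imag: 9 - 9.5 = -0.5

-14.7000 - 0.5000i


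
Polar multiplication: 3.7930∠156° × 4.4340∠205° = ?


r = 3.7930 * 4.4340 = 16.8182
theta = 156° + 205° = 361° = 1° (mod 360)

16.8182 cis(1°)


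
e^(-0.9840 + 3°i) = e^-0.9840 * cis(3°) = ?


e^-0.9840 = 0.3738
cos(3°) = 0.9986
sin(3°) = 0.05234
Real = 0.3738*0.9986 = 0.3733
Imag = 0.3738*0.05234 = 0.0196

0.3733 + 0.0196i


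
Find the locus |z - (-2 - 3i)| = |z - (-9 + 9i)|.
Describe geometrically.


Equal distances means the locus is the perpendicular bisector of z1 and z2.
Midpoint = ((-2+(-9))/2, (-3+9)/2) = (-5.5000, 3.0000)

Perpendicular bisector through (-5.5000, 3.0000)


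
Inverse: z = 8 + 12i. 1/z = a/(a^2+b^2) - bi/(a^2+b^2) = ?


|z|^2 = 64+144 = 208
1/z = (8 - 12i)/208

1/z = 0.0385 - 0.0577i


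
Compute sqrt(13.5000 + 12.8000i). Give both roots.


|z| = sqrt(182.25+163.84) = 18.6035
sqrt((|z|+a)/2) = sqrt((18.6035+13.5)/2) = sqrt(16.0517) = 4.0065
sqrt((|z|-a)/2) = sqrt((18.6035-13.5)/2) = sqrt(2.5517) = 1.5974

±(4.0065 + 1.5974i) i.e. 4.0065 + 1.5974i and -4.0065 - 1.5974i


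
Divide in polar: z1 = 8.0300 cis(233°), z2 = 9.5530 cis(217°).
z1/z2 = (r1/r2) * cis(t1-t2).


r = 8.0300 / 9.5530 = 0.8406
theta = 233° - 217° = 16° = 16° (mod 360)

0.8406 cis(16°)


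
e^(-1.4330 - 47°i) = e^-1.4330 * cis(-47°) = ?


e^-1.4330 = 0.2386
cos(-47°) = 0.682
sin(-47°) = -0.7314
Real = 0.2386*0.682 = 0.1627
Imag = 0.2386*(-0.7314) = -0.1745

0.1627 - 0.1745i


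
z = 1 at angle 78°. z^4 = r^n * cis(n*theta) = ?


r^4 = 1^4 = 1
n*theta = 4*78° = 312° = 312° (mod 360)
a = 1*cos(312°) = 0.6691
b = 1*sin(312°) = -0.7431

1 cis(312°) = 0.6691 - 0.7431i


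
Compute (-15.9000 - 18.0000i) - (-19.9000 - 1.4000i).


Real: -15.9 + 19.9 = 4
Imag: -18 + 1.4 = -16.6

4.0000 - 16.6000i


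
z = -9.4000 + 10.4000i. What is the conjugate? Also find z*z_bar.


z_bar = -9.4000 - 10.4000i
z*z_bar = (-9.4)^2 + 10.4^2 = 88.36 + 108.16 = 196.52

z_bar = -9.4000 - 10.4000i, z*z_bar = 196.52


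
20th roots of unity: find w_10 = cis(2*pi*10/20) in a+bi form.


Angle = 360*10/20 = 180°
a = cos(180°) = -1.0000
b = sin(180°) = 0

-1.0000 + 0i


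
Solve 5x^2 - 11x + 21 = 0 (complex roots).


disc = (-11)^2 - 4*5*21 = 121 - 420 = -299
sqrt(|disc|) = sqrt(299) = 17.2916
Real part = 11/(2*5) = 1.1000
Imag part = 17.2916/(2*5) = 1.7292

1.1000 ± 1.7292i


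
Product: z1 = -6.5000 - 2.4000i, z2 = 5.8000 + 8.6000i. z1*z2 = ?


Real = -6.5*5.8 - (-2.4)*8.6 = -37.7 - (-20.64) = -17.06
Imag = -6.5*8.6 + 5.8*(-2.4) = -55.9 - (13.92) = -69.82

-17.0600 - 69.8200i


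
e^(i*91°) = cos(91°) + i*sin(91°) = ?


cos(91°) = -0.0175
sin(91°) = 0.9998

e^(i*91°) = -0.0175 + 0.9998i


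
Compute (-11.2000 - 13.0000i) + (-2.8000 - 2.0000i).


Real: -11.2 - 2.8 = -14
Imag: -13 - 2 = -15

-14.0000 - 15.0000i


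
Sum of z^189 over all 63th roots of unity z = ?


The roots are w_k = w^k with w = e^(2*pi*i/63), and (w^k)^189 = (w^189)^k.
So S = 1 + u + u^2 + ... + u^(62) with u = w^189.
189 = 3*63 + 0, so 189 is a multiple of 63 and u = (w^63)^3 = 1.
Every one of the 63 terms equals 1: S = 63

S = 63


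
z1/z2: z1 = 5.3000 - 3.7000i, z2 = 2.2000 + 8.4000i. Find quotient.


Conjugate of z2 = 2.2000 - 8.4000i
Numerator: (5.3000 - 3.7000i)(2.2000 - 8.4000i) = -19.4200 - 52.6600i
Denominator: 2.2^2 + 8.4^2 = 75.4
Result = (-19.4200 - 52.6600i)/75.4

-0.2576 - 0.6984i


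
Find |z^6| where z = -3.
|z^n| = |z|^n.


|z| = sqrt(9+0) = sqrt(9) = 3
|z^6| = |z|^6 = 3^6 = 729

|z^6| = 729


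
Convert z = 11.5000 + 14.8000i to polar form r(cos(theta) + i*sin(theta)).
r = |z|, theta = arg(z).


r = sqrt(132.25+219.04) = sqrt(351.29) = 18.7427
theta = atan2(14.8, 11.5) = 52.1518 degrees

r = 18.7427, theta = 52.1518 degrees


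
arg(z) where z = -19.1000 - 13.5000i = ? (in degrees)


Re = -19.1, Im = -13.5
arg = atan2(-13.5, -19.1) = -144.7471 degrees

arg(z) = -144.7471 degrees


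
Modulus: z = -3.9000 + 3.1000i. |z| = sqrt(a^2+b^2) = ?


|z| = sqrt((-3.9)^2 + 3.1^2) = sqrt(15.21 + 9.61) = sqrt(24.82) = 4.9820

|z| = 4.9820


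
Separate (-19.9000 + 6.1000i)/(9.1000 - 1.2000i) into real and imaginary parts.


Multiply by conjugate: (-19.9000 + 6.1000i)(9.1000 + 1.2000i) / (9.1^2 + (-1.2)^2)
Numerator real = -19.9*9.1 + 6.1*(-1.2) = -188.41
Numerator imag = 6.1*9.1 - (-19.9)*(-1.2) = 31.63
Denominator = 84.25
Re(z) = -188.41/84.25 = -2.2363
Im(z) = 31.63/84.25 = 0.3754

Re(z) = -2.2363, Im(z) = 0.3754


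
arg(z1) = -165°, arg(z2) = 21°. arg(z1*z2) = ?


arg(z1*z2) = -165° + 21° = -144°
Normalized to (-180°, 180°]: -144°

-144°


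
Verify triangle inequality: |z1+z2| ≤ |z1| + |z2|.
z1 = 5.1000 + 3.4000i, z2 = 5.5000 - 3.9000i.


|z1| = sqrt(5.1^2 + 3.4^2) = sqrt(37.57) = 6.1294
|z2| = sqrt(5.5^2 + (-3.9)^2) = sqrt(45.46) = 6.7424
z1+z2 = 10.6000 - 0.5000i
|z1+z2| = sqrt(112.61) = 10.6118
|z1|+|z2| = 6.1294 + 6.7424 = 12.8718

|z1+z2| = 10.6118 ≤ |z1|+|z2| = 12.8718 (verified)


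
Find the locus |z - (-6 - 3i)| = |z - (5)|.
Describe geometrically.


Equal distances means the locus is the perpendicular bisector of z1 and z2.
Midpoint = ((-6+5)/2, (-3+0)/2) = (-0.5000, -1.5000)

Perpendicular bisector through (-0.5000, -1.5000)


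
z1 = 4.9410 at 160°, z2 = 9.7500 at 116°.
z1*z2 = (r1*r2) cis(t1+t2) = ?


r = 4.9410 * 9.7500 = 48.1747
theta = 160° + 116° = 276° = 276° (mod 360)

48.1747 cis(276°)


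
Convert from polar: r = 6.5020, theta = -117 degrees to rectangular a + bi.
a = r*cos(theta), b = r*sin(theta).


a = 6.5020*cos(-117°) = 6.5020*(-0.45399) = -2.9518
b = 6.5020*sin(-117°) = 6.5020*(-0.891) = -5.7933

-2.9518 - 5.7933i


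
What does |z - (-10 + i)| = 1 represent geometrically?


|z - z0| = r is a circle with center z0 and radius r.
Center = (-10, 1), radius = 1

Circle with center (-10, 1) and radius 1


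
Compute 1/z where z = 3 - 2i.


|z|^2 = 9+4 = 13
1/z = (3 + 2i)/13

1/z = 0.2308 + 0.1538i


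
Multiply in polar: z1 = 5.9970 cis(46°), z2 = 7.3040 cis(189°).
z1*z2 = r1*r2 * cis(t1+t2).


r = 5.9970 * 7.3040 = 43.8021
theta = 46° + 189° = 235° = 235° (mod 360)

43.8021 cis(235°)


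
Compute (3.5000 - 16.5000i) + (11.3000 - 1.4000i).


Real: 3.5 + 11.3 = 14.8
Imag: -16.5 - 1.4 = -17.9

14.8000 - 17.9000i


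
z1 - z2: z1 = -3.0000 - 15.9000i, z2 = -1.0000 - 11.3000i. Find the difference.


Real: -3 + 1 = -2
Imag: -15.9 + 11.3 = -4.6

-2.0000 - 4.6000i


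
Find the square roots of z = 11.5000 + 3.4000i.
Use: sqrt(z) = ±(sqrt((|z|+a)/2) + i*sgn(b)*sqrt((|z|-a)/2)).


|z| = sqrt(132.25+11.56) = 11.9921
sqrt((|z|+a)/2) = sqrt((11.9921+11.5)/2) = sqrt(11.7460) = 3.4272
sqrt((|z|-a)/2) = sqrt((11.9921-11.5)/2) = sqrt(0.2460) = 0.4960

±(3.4272 + 0.4960i) i.e. 3.4272 + 0.4960i and -3.4272 - 0.4960i


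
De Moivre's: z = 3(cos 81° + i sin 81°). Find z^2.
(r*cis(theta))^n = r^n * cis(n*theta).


r^2 = 3^2 = 9
n*theta = 2*81° = 162° = 162° (mod 360)
a = 9*cos(162°) = -8.5595
b = 9*sin(162°) = 2.7812

9 cis(162°) = -8.5595 + 2.7812i


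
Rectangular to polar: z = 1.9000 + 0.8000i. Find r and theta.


r = sqrt(3.61+0.64) = sqrt(4.25) = 2.0616
theta = atan2(0.8, 1.9) = 22.8337 degrees

r = 2.0616, theta = 22.8337 degrees


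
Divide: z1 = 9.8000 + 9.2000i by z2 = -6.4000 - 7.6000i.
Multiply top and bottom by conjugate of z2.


Conjugate of z2 = -6.4000 + 7.6000i
Numerator: (9.8000 + 9.2000i)(-6.4000 + 7.6000i) = -132.6400 + 15.6000i
Denominator: (-6.4)^2 + (-7.6)^2 = 98.72
Result = (-132.6400 + 15.6000i)/98.72

-1.3436 + 0.1580i


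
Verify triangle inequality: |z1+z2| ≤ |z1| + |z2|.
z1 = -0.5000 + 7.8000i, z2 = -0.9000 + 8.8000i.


|z1| = sqrt((-0.5)^2 + 7.8^2) = sqrt(61.09) = 7.8160
|z2| = sqrt((-0.9)^2 + 8.8^2) = sqrt(78.25) = 8.8459
z1+z2 = -1.4000 + 16.6000i
|z1+z2| = sqrt(277.52) = 16.6589
|z1|+|z2| = 7.8160 + 8.8459 = 16.6619

|z1+z2| = 16.6589 ≤ |z1|+|z2| = 16.6619 (verified)


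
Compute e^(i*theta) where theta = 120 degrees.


cos(120°) = -0.5000
sin(120°) = 0.8660

e^(i*120°) = -0.5000 + 0.8660i


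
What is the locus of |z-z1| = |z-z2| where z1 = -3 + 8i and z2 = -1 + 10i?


Equal distances means the locus is the perpendicular bisector of z1 and z2.
Midpoint = ((-3+(-1))/2, (8+10)/2) = (-2.0000, 9.0000)

Perpendicular bisector through (-2.0000, 9.0000)


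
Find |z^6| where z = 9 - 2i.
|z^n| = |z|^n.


|z| = sqrt(81+4) = sqrt(85) = 9.2195
|z^6| = |z|^6 = (sqrt(85))^6 = 85^3 = 614125

|z^6| = 614125


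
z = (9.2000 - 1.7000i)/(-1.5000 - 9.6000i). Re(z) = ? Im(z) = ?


Multiply by conjugate: (9.2000 - 1.7000i)(-1.5000 + 9.6000i) / ((-1.5)^2 + (-9.6)^2)
Numerator real = 9.2*(-1.5) - (1.7)*(-9.6) = 2.52
Numerator imag = -1.7*(-1.5) - 9.2*(-9.6) = 90.87
Denominator = 94.41
Re(z) = 2.52/94.41 = 0.0267
Im(z) = 90.87/94.41 = 0.9625

Re(z) = 0.0267, Im(z) = 0.9625


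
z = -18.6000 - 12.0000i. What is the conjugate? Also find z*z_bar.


z_bar = -18.6000 + 12.0000i
z*z_bar = (-18.6)^2 + (-12)^2 = 345.96 + 144 = 489.96

z_bar = -18.6000 + 12.0000i, z*z_bar = 489.96


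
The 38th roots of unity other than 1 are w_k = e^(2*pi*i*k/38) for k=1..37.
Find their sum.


With w = e^(2*pi*i/38), all 38 of the 38th roots of unity w^0 = 1, w, ..., w^(37) sum to 0: 1 + w + ... + w^(37) = (1 - w^38)/(1 - w) = 0 since w^38 = 1, w ≠ 1.
Removing the root 1: w + w^2 + ... + w^(37) = 0 - 1 = -1

Sum = -1


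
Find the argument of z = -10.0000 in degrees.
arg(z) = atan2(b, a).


Re = -10, Im = 0
arg = atan2(0, -10) = 180.0000 degrees

arg(z) = 180.0000 degrees


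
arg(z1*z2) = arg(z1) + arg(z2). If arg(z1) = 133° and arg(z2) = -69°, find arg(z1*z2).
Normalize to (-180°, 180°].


arg(z1*z2) = 133° - 69° = 64°
Normalized to (-180°, 180°]: 64°

64°


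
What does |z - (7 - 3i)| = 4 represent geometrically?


|z - z0| = r is a circle with center z0 and radius r.
Center = (7, -3), radius = 4

Circle with center (7, -3) and radius 4


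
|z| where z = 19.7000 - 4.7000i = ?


|z| = sqrt(19.7^2 + (-4.7)^2) = sqrt(388.09 + 22.09) = sqrt(410.18) = 20.2529

|z| = 20.2529


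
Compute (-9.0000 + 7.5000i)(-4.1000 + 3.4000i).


Real = -9*(-4.1) - 7.5*3.4 = 36.9 - 25.5 = 11.4
Imag = -9*3.4 - (4.1)*7.5 = -30.6 - (30.75) = -61.35

11.4000 - 61.3500i


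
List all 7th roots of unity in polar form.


The 7th roots of unity are cis(360k/7°) for k=0..6
Angle step = 360/7 = 51.4286°
Primitive root: cis(51.4286°)
Primitive root = 0.6235 + 0.7818i

7 roots at angles: 0°, 51.4286°, 102.8571°, 154.2857°, 205.7143°, 257.1429°, 308.5714°


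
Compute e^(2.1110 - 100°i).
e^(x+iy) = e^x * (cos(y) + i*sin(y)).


e^2.1110 = 8.2565
cos(-100°) = -0.17365
sin(-100°) = -0.98481
Real = 8.2565*(-0.17365) = -1.4337
Imag = 8.2565*(-0.98481) = -8.1311

-1.4337 - 8.1311i


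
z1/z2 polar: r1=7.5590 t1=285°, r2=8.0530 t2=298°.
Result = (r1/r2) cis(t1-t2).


r = 7.5590 / 8.0530 = 0.9387
theta = 285° - 298° = -13° = 347° (mod 360)

0.9387 cis(347°)


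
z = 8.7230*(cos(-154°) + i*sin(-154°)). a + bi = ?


a = 8.7230*cos(-154°) = 8.7230*(-0.8988) = -7.8402
b = 8.7230*sin(-154°) = 8.7230*(-0.43837) = -3.8239

-7.8402 - 3.8239i


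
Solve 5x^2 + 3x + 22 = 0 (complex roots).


disc = 3^2 - 4*5*22 = 9 - 440 = -431
sqrt(|disc|) = sqrt(431) = 20.7605
Real part = -3/(2*5) = -0.3000
Imag part = 20.7605/(2*5) = 2.0761

-0.3000 ± 2.0761i


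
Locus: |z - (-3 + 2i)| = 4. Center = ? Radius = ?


|z - z0| = r is a circle with center z0 and radius r.
Center = (-3, 2), radius = 4

Circle with center (-3, 2) and radius 4


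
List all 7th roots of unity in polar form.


The 7th roots of unity are cis(360k/7°) for k=0..6
Angle step = 360/7 = 51.4286°
Primitive root: cis(51.4286°)
Primitive root = 0.6235 + 0.7818i

7 roots at angles: 0°, 51.4286°, 102.8571°, 154.2857°, 205.7143°, 257.1429°, 308.5714°


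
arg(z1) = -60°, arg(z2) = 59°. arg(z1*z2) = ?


arg(z1*z2) = -60° + 59° = -1°
Normalized to (-180°, 180°]: -1°

-1°


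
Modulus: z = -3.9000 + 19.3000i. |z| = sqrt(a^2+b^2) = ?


|z| = sqrt((-3.9)^2 + 19.3^2) = sqrt(15.21 + 372.49) = sqrt(387.7) = 19.6901

|z| = 19.6901


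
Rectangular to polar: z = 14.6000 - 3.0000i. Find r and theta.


r = sqrt(213.16+9) = sqrt(222.16) = 14.9050
theta = atan2(-3, 14.6) = -11.6115 degrees

r = 14.9050, theta = -11.6115 degrees


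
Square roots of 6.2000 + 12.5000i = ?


|z| = sqrt(38.44+156.25) = 13.9531
sqrt((|z|+a)/2) = sqrt((13.9531+6.2)/2) = sqrt(10.0766) = 3.1744
sqrt((|z|-a)/2) = sqrt((13.9531-6.2)/2) = sqrt(3.8766) = 1.9689

±(3.1744 + 1.9689i) i.e. 3.1744 + 1.9689i and -3.1744 - 1.9689i


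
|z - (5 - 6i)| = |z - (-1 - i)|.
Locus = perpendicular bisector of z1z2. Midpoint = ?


Equal distances means the locus is the perpendicular bisector of z1 and z2.
Midpoint = ((5+(-1))/2, (-6+(-1))/2) = (2.0000, -3.5000)

Perpendicular bisector through (2.0000, -3.5000)


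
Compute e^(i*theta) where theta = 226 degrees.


cos(226°) = -0.6947
sin(226°) = -0.7193

e^(i*226°) = -0.6947 - 0.7193i


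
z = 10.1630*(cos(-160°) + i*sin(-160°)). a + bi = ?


a = 10.1630*cos(-160°) = 10.1630*(-0.93969) = -9.5501
b = 10.1630*sin(-160°) = 10.1630*(-0.3420201) = -3.4760

-9.5501 - 3.4760i


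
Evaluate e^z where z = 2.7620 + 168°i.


e^2.7620 = 15.8315
cos(168°) = -0.9781476
sin(168°) = 0.20791
Real = 15.8315*(-0.9781476) = -15.4855
Imag = 15.8315*0.20791 = 3.2915

-15.4855 + 3.2915i


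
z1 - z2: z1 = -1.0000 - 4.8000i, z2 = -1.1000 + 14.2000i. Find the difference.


Real: -1 + 1.1 = 0.1
Imag: -4.8 - 14.2 = -19

0.1000 - 19.0000i


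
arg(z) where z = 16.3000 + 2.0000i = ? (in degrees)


Re = 16.3, Im = 2
arg = atan2(2, 16.3) = 6.9952 degrees

arg(z) = 6.9952 degrees


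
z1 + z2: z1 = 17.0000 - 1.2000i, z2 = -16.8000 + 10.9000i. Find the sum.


Real: 17 - 16.8 = 0.2
Imag: -1.2 + 10.9 = 9.7

0.2000 + 9.7000i


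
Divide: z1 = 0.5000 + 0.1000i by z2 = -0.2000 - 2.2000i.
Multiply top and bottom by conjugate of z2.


Conjugate of z2 = -0.2000 + 2.2000i
Numerator: (0.5000 + 0.1000i)(-0.2000 + 2.2000i) = -0.3200 + 1.0800i
Denominator: (-0.2)^2 + (-2.2)^2 = 4.88
Result = (-0.3200 + 1.0800i)/4.88

-0.0656 + 0.2213i


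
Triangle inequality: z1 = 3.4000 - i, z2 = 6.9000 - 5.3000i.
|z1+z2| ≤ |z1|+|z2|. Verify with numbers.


|z1| = sqrt(3.4^2 + (-1)^2) = sqrt(12.56) = 3.5440
|z2| = sqrt(6.9^2 + (-5.3)^2) = sqrt(75.7) = 8.7006
z1+z2 = 10.3000 - 6.3000i
|z1+z2| = sqrt(145.78) = 12.0739
|z1|+|z2| = 3.5440 + 8.7006 = 12.2446

|z1+z2| = 12.0739 ≤ |z1|+|z2| = 12.2446 (verified)


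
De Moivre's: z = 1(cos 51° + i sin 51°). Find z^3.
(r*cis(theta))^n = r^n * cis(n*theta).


r^3 = 1^3 = 1
n*theta = 3*51° = 153° = 153° (mod 360)
a = 1*cos(153°) = -0.8910
b = 1*sin(153°) = 0.4540

1 cis(153°) = -0.8910 + 0.4540i


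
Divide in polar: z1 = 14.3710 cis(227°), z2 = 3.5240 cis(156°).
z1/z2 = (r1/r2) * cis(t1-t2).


r = 14.3710 / 3.5240 = 4.0780
theta = 227° - 156° = 71° = 71° (mod 360)

4.0780 cis(71°)


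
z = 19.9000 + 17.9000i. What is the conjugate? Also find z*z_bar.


z_bar = 19.9000 - 17.9000i
z*z_bar = 19.9^2 + 17.9^2 = 396.01 + 320.41 = 716.42

z_bar = 19.9000 - 17.9000i, z*z_bar = 716.42


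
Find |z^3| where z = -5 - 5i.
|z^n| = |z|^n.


|z| = sqrt(25+25) = sqrt(50) = 7.0711
|z^3| = |z|^3 = (sqrt(50))^3 = 50*sqrt(50)

|z^3| = 50*sqrt(50) ≈ 353.5534


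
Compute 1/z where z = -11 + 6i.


|z|^2 = 121+36 = 157
1/z = (-11 - 6i)/157

1/z = -0.0701 - 0.0382i


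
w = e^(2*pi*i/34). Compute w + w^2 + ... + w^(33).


With w = e^(2*pi*i/34), all 34 of the 34th roots of unity w^0 = 1, w, ..., w^(33) sum to 0: 1 + w + ... + w^(33) = (1 - w^34)/(1 - w) = 0 since w^34 = 1, w ≠ 1.
Removing the root 1: w + w^2 + ... + w^(33) = 0 - 1 = -1

Sum = -1


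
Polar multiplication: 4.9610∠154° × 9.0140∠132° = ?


r = 4.9610 * 9.0140 = 44.7185
theta = 154° + 132° = 286° = 286° (mod 360)

44.7185 cis(286°)


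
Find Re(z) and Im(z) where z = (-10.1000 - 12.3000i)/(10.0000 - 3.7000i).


Multiply by conjugate: (-10.1000 - 12.3000i)(10.0000 + 3.7000i) / (10^2 + (-3.7)^2)
Numerator real = -10.1*10 - (12.3)*(-3.7) = -55.49
Numerator imag = -12.3*10 - (-10.1)*(-3.7) = -160.37
Denominator = 113.69
Re(z) = -55.49/113.69 = -0.4881
Im(z) = -160.37/113.69 = -1.4106

Re(z) = -0.4881, Im(z) = -1.4106


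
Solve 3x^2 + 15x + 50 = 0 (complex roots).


disc = 15^2 - 4*3*50 = 225 - 600 = -375
sqrt(|disc|) = sqrt(375) = 19.3649
Real part = -15/(2*3) = -2.5000
Imag part = 19.3649/(2*3) = 3.2275

-2.5000 ± 3.2275i


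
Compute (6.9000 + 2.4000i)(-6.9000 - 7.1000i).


Real = 6.9*(-6.9) - 2.4*(-7.1) = -47.61 - (-17.04) = -30.57
Imag = 6.9*(-7.1) - (6.9)*2.4 = -48.99 - (16.56) = -65.55

-30.5700 - 65.5500i


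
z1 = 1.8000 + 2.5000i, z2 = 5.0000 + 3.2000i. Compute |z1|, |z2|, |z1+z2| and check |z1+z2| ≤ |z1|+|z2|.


|z1| = sqrt(1.8^2 + 2.5^2) = sqrt(9.49) = 3.0806
|z2| = sqrt(5^2 + 3.2^2) = sqrt(35.24) = 5.9363
z1+z2 = 6.8000 + 5.7000i
|z1+z2| = sqrt(78.73) = 8.8730
|z1|+|z2| = 3.0806 + 5.9363 = 9.0169

|z1+z2| = 8.8730 ≤ |z1|+|z2| = 9.0169 (verified)


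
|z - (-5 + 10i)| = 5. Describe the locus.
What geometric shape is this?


|z - z0| = r is a circle with center z0 and radius r.
Center = (-5, 10), radius = 5

Circle with center (-5, 10) and radius 5


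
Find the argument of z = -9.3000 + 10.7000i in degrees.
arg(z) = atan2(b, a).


Re = -9.3, Im = 10.7
arg = atan2(10.7, -9.3) = 130.9958 degrees

arg(z) = 130.9958 degrees


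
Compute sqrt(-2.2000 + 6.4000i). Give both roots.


|z| = sqrt(4.84+40.96) = 6.7676
sqrt((|z|+a)/2) = sqrt((6.7676+(-2.2))/2) = sqrt(2.2838) = 1.5112
sqrt((|z|-a)/2) = sqrt((6.7676-(-2.2))/2) = sqrt(4.4838) = 2.1175

±(1.5112 + 2.1175i) i.e. 1.5112 + 2.1175i and -1.5112 - 2.1175i


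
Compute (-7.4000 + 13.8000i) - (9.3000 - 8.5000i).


Real: -7.4 - 9.3 = -16.7
Imag: 13.8 + 8.5 = 22.3

-16.7000 + 22.3000i


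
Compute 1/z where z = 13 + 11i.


|z|^2 = 169+121 = 290
1/z = (13 - 11i)/290

1/z = 0.0448 - 0.0379i


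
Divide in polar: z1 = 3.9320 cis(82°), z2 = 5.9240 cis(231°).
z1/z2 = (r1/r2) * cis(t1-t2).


r = 3.9320 / 5.9240 = 0.6637
theta = 82° - 231° = -149° = 211° (mod 360)

0.6637 cis(211°)


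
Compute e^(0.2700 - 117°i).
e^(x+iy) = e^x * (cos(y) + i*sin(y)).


e^0.2700 = 1.3100
cos(-117°) = -0.454
sin(-117°) = -0.891
Real = 1.3100*(-0.454) = -0.5947
Imag = 1.3100*(-0.891) = -1.1672

-0.5947 - 1.1672i


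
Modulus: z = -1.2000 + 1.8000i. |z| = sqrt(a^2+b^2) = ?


|z| = sqrt((-1.2)^2 + 1.8^2) = sqrt(1.44 + 3.24) = sqrt(4.68) = 2.1633

|z| = 2.1633


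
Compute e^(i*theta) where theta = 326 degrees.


cos(326°) = 0.8290
sin(326°) = -0.5592

e^(i*326°) = 0.8290 - 0.5592i


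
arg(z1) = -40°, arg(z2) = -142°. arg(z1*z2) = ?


arg(z1*z2) = -40° - 142° = -182°
Normalized to (-180°, 180°]: 178°

178°


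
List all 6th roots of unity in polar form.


The 6th roots of unity are cis(360k/6°) for k=0..5
Angle step = 360/6 = 60°
Primitive root: cis(60°)
Primitive root = 0.5000 + 0.8660i

6 roots at angles: 0°, 60°, 120°, 180°, 240°, 300°


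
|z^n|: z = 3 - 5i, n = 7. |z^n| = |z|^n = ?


|z| = sqrt(9+25) = sqrt(34) = 5.8310
|z^7| = |z|^7 = (sqrt(34))^7 = 34^3 * sqrt(34) = 39304*sqrt(34)

|z^7| = 39304*sqrt(34) ≈ 229179.7333


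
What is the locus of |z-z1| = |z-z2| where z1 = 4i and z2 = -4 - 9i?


Equal distances means the locus is the perpendicular bisector of z1 and z2.
Midpoint = ((0+(-4))/2, (4+(-9))/2) = (-2.0000, -2.5000)

Perpendicular bisector through (-2.0000, -2.5000)


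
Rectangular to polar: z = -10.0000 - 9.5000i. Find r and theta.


r = sqrt(100+90.25) = sqrt(190.25) = 13.7931
theta = atan2(-9.5, -10) = -136.4688 degrees

r = 13.7931, theta = -136.4688 degrees


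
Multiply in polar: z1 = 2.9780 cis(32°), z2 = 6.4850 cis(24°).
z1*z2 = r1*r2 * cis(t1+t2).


r = 2.9780 * 6.4850 = 19.3123
theta = 32° + 24° = 56° = 56° (mod 360)

19.3123 cis(56°)


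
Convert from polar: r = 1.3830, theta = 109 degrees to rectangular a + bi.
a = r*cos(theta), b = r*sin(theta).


a = 1.3830*cos(109°) = 1.3830*(-0.3256) = -0.4503
b = 1.3830*sin(109°) = 1.3830*0.94552 = 1.3077

-0.4503 + 1.3077i


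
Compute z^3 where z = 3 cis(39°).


r^3 = 3^3 = 27
n*theta = 3*39° = 117° = 117° (mod 360)
a = 27*cos(117°) = -12.2577
b = 27*sin(117°) = 24.0572

27 cis(117°) = -12.2577 + 24.0572i


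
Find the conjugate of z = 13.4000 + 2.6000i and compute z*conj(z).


z_bar = 13.4000 - 2.6000i
z*z_bar = 13.4^2 + 2.6^2 = 179.56 + 6.76 = 186.32

z_bar = 13.4000 - 2.6000i, z*z_bar = 186.32


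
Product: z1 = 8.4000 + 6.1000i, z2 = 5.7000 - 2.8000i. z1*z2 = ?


Real = 8.4*5.7 - 6.1*(-2.8) = 47.88 - (-17.08) = 64.96
Imag = 8.4*(-2.8) + 5.7*6.1 = -23.52 + 34.77 = 11.25

64.9600 + 11.2500i


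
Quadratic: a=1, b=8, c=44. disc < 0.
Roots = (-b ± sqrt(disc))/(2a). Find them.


disc = 8^2 - 4*1*44 = 64 - 176 = -112
sqrt(|disc|) = sqrt(112) = 10.5830
Real part = -8/(2*1) = -4.0000
Imag part = 10.5830/(2*1) = 5.2915

-4.0000 ± 5.2915i


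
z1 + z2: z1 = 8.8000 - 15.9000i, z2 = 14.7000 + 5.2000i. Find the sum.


Real: 8.8 + 14.7 = 23.5
Imag: -15.9 + 5.2 = -10.7

23.5000 - 10.7000i


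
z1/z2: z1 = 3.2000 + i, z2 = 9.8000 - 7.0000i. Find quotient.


Conjugate of z2 = 9.8000 + 7.0000i
Numerator: (3.2000 + i)(9.8000 + 7.0000i) = 24.3600 + 32.2000i
Denominator: 9.8^2 + (-7)^2 = 145.04
Result = (24.3600 + 32.2000i)/145.04

0.1680 + 0.2220i


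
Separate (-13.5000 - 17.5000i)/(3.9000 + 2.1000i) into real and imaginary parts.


Multiply by conjugate: (-13.5000 - 17.5000i)(3.9000 - 2.1000i) / (3.9^2 + 2.1^2)
Numerator real = -13.5*3.9 - (17.5)*2.1 = -89.4
Numerator imag = -17.5*3.9 - (-13.5)*2.1 = -39.9
Denominator = 19.62
Re(z) = -89.4/19.62 = -4.5566
Im(z) = -39.9/19.62 = -2.0336

Re(z) = -4.5566, Im(z) = -2.0336


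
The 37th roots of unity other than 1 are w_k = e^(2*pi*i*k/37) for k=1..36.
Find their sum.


With w = e^(2*pi*i/37), all 37 of the 37th roots of unity w^0 = 1, w, ..., w^(36) sum to 0: 1 + w + ... + w^(36) = (1 - w^37)/(1 - w) = 0 since w^37 = 1, w ≠ 1.
Removing the root 1: w + w^2 + ... + w^(36) = 0 - 1 = -1

Sum = -1


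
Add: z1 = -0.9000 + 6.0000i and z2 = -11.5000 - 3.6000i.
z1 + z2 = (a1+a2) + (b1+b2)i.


Real: -0.9 - 11.5 = -12.4
Imag: 6 - 3.6 = 2.4

-12.4000 + 2.4000i


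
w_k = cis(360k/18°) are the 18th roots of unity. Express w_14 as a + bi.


Angle = 360*14/18 = 280°
a = cos(280°) = 0.1736
b = sin(280°) = -0.9848

0.1736 - 0.9848i


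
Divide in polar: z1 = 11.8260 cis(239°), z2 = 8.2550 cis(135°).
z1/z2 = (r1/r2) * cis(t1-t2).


r = 11.8260 / 8.2550 = 1.4326
theta = 239° - 135° = 104° = 104° (mod 360)

1.4326 cis(104°)


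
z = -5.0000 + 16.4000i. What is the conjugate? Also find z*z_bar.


z_bar = -5.0000 - 16.4000i
z*z_bar = (-5)^2 + 16.4^2 = 25 + 268.96 = 293.96

z_bar = -5.0000 - 16.4000i, z*z_bar = 293.96


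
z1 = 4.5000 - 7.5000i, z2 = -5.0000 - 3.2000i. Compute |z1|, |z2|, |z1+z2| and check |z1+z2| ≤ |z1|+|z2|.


|z1| = sqrt(4.5^2 + (-7.5)^2) = sqrt(76.5) = 8.7464
|z2| = sqrt((-5)^2 + (-3.2)^2) = sqrt(35.24) = 5.9363
z1+z2 = -0.5000 - 10.7000i
|z1+z2| = sqrt(114.74) = 10.7117
|z1|+|z2| = 8.7464 + 5.9363 = 14.6827

|z1+z2| = 10.7117 ≤ |z1|+|z2| = 14.6827 (verified)


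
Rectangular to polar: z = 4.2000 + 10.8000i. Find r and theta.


r = sqrt(17.64+116.64) = sqrt(134.28) = 11.5879
theta = atan2(10.8, 4.2) = 68.7495 degrees

r = 11.5879, theta = 68.7495 degrees


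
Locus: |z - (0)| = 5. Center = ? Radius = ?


|z - z0| = r is a circle with center z0 and radius r.
Center = (0, 0), radius = 5

Circle with center (0, 0) and radius 5


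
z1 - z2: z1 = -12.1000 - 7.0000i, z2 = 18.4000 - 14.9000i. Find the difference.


Real: -12.1 - 18.4 = -30.5
Imag: -7 + 14.9 = 7.9

-30.5000 + 7.9000i


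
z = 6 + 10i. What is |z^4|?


|z| = sqrt(36+100) = sqrt(136) = 11.6619
|z^4| = |z|^4 = (sqrt(136))^4 = 136^2 = 18496

|z^4| = 18496


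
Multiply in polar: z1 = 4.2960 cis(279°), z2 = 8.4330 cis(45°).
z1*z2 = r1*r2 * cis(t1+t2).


r = 4.2960 * 8.4330 = 36.2282
theta = 279° + 45° = 324° = 324° (mod 360)

36.2282 cis(324°)


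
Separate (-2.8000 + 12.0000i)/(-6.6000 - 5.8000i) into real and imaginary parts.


Multiply by conjugate: (-2.8000 + 12.0000i)(-6.6000 + 5.8000i) / ((-6.6)^2 + (-5.8)^2)
Numerator real = -2.8*(-6.6) + 12*(-5.8) = -51.12
Numerator imag = 12*(-6.6) - (-2.8)*(-5.8) = -95.44
Denominator = 77.2
Re(z) = -51.12/77.2 = -0.6622
Im(z) = -95.44/77.2 = -1.2363

Re(z) = -0.6622, Im(z) = -1.2363


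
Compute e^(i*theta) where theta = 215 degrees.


cos(215°) = -0.8192
sin(215°) = -0.5736

e^(i*215°) = -0.8192 - 0.5736i


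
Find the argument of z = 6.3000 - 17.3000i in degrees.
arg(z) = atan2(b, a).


Re = 6.3, Im = -17.3
arg = atan2(-17.3, 6.3) = -69.9903 degrees

arg(z) = -69.9903 degrees


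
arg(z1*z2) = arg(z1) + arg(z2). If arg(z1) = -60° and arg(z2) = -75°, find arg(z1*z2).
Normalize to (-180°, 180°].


arg(z1*z2) = -60° - 75° = -135°
Normalized to (-180°, 180°]: -135°

-135°


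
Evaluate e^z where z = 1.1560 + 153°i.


e^1.1560 = 3.1772
cos(153°) = -0.891
sin(153°) = 0.454
Real = 3.1772*(-0.891) = -2.8309
Imag = 3.1772*0.454 = 1.4424

-2.8309 + 1.4424i


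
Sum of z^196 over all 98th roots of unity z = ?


The roots are w_k = w^k with w = e^(2*pi*i/98), and (w^k)^196 = (w^196)^k.
So S = 1 + u + u^2 + ... + u^(97) with u = w^196.
196 = 2*98 + 0, so 196 is a multiple of 98 and u = (w^98)^2 = 1.
Every one of the 98 terms equals 1: S = 98

S = 98


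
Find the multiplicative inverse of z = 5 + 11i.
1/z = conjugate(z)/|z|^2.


|z|^2 = 25+121 = 146
1/z = (5 - 11i)/146

1/z = 0.0342 - 0.0753i


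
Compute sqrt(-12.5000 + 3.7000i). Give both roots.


|z| = sqrt(156.25+13.69) = 13.0361
sqrt((|z|+a)/2) = sqrt((13.0361+(-12.5))/2) = sqrt(0.2681) = 0.5177
sqrt((|z|-a)/2) = sqrt((13.0361-(-12.5))/2) = sqrt(12.7681) = 3.5732

±(0.5177 + 3.5732i) i.e. 0.5177 + 3.5732i and -0.5177 - 3.5732i


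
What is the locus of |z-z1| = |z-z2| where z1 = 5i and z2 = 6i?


Equal distances means the locus is the perpendicular bisector of z1 and z2.
Midpoint = ((0+0)/2, (5+6)/2) = (0, 5.5000)

Perpendicular bisector through (0, 5.5000)


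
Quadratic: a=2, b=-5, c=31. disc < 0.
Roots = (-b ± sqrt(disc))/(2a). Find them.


disc = (-5)^2 - 4*2*31 = 25 - 248 = -223
sqrt(|disc|) = sqrt(223) = 14.9332
Real part = 5/(2*2) = 1.2500
Imag part = 14.9332/(2*2) = 3.7333

1.2500 ± 3.7333i


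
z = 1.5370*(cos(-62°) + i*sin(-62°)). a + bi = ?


a = 1.5370*cos(-62°) = 1.5370*0.4695 = 0.7216
b = 1.5370*sin(-62°) = 1.5370*(-0.88295) = -1.3571

0.7216 - 1.3571i


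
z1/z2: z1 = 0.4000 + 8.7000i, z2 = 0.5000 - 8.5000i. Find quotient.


Conjugate of z2 = 0.5000 + 8.5000i
Numerator: (0.4000 + 8.7000i)(0.5000 + 8.5000i) = -73.7500 + 7.7500i
Denominator: 0.5^2 + (-8.5)^2 = 72.5
Result = (-73.7500 + 7.7500i)/72.5

-1.0172 + 0.1069i


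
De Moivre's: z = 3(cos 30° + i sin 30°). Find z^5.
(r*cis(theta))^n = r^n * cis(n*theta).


r^5 = 3^5 = 243
n*theta = 5*30° = 150° = 150° (mod 360)
a = 243*cos(150°) = -210.4442
b = 243*sin(150°) = 121.5000

243 cis(150°) = -210.4442 + 121.5000i


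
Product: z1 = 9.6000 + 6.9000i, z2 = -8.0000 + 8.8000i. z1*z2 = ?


Real = 9.6*(-8) - 6.9*8.8 = -76.8 - 60.72 = -137.52
Imag = 9.6*8.8 - (8)*6.9 = 84.48 - (55.2) = 29.28

-137.5200 + 29.2800i


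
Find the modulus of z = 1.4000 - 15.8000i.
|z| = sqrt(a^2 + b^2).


|z| = sqrt(1.4^2 + (-15.8)^2) = sqrt(1.96 + 249.64) = sqrt(251.6) = 15.8619

|z| = 15.8619


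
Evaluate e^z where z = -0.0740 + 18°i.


e^-0.0740 = 0.9287
cos(18°) = 0.95106
sin(18°) = 0.309
Real = 0.9287*0.95106 = 0.8832
Imag = 0.9287*0.309 = 0.2870

0.8832 + 0.2870i


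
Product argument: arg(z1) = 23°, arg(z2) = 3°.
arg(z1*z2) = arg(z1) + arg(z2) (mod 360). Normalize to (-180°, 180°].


arg(z1*z2) = 23° + 3° = 26°
Normalized to (-180°, 180°]: 26°

26°


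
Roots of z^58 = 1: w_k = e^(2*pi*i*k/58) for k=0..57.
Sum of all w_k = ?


The sum of all 58th roots of unity is 0.
Geometric series: (1 - w^58)/(1 - w) = (1-1)/(1-w) = 0 since w^58 = 1, w ≠ 1.
Alternatively: coefficient of z^57 in z^58 - 1 is 0.

0


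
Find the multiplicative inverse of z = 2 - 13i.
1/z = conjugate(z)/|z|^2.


|z|^2 = 4+169 = 173
1/z = (2 + 13i)/173

1/z = 0.0116 + 0.0751i


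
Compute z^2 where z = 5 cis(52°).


r^2 = 5^2 = 25
n*theta = 2*52° = 104° = 104° (mod 360)
a = 25*cos(104°) = -6.0480
b = 25*sin(104°) = 24.2574

25 cis(104°) = -6.0480 + 24.2574i


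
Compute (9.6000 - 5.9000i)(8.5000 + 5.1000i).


Real = 9.6*8.5 - (-5.9)*5.1 = 81.6 - (-30.09) = 111.69
Imag = 9.6*5.1 + 8.5*(-5.9) = 48.96 - (50.15) = -1.19

111.6900 - 1.1900i


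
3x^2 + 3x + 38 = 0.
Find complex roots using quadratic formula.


disc = 3^2 - 4*3*38 = 9 - 456 = -447
sqrt(|disc|) = sqrt(447) = 21.1424
Real part = -3/(2*3) = -0.5000
Imag part = 21.1424/(2*3) = 3.5237

-0.5000 ± 3.5237i


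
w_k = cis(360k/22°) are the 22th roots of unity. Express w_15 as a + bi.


Angle = 360*15/22 = 245.4545°
a = cos(245.4545°) = -0.4154
b = sin(245.4545°) = -0.9096

-0.4154 - 0.9096i


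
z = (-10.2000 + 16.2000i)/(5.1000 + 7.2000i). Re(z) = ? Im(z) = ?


Multiply by conjugate: (-10.2000 + 16.2000i)(5.1000 - 7.2000i) / (5.1^2 + 7.2^2)
Numerator real = -10.2*5.1 + 16.2*7.2 = 64.62
Numerator imag = 16.2*5.1 - (-10.2)*7.2 = 156.06
Denominator = 77.85
Re(z) = 64.62/77.85 = 0.8301
Im(z) = 156.06/77.85 = 2.0046

Re(z) = 0.8301, Im(z) = 2.0046


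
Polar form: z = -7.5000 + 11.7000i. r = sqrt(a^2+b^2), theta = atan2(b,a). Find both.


r = sqrt(56.25+136.89) = sqrt(193.14) = 13.8975
theta = atan2(11.7, -7.5) = 122.6609 degrees

r = 13.8975, theta = 122.6609 degrees


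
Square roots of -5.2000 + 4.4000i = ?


|z| = sqrt(27.04+19.36) = 6.8118
sqrt((|z|+a)/2) = sqrt((6.8118+(-5.2))/2) = sqrt(0.8059) = 0.8977
sqrt((|z|-a)/2) = sqrt((6.8118-(-5.2))/2) = sqrt(6.0059) = 2.4507

±(0.8977 + 2.4507i) i.e. 0.8977 + 2.4507i and -0.8977 - 2.4507i


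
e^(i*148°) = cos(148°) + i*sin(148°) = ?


cos(148°) = -0.8480
sin(148°) = 0.5299

e^(i*148°) = -0.8480 + 0.5299i


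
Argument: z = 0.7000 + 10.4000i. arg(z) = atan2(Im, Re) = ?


Re = 0.7, Im = 10.4
arg = atan2(10.4, 0.7) = 86.1494 degrees

arg(z) = 86.1494 degrees


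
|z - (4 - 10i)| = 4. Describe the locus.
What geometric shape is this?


|z - z0| = r is a circle with center z0 and radius r.
Center = (4, -10), radius = 4

Circle with center (4, -10) and radius 4


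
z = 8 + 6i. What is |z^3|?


|z| = sqrt(64+36) = sqrt(100) = 10
|z^3| = |z|^3 = 10^3 = 1000

|z^3| = 1000


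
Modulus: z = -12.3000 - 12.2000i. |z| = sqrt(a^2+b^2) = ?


|z| = sqrt((-12.3)^2 + (-12.2)^2) = sqrt(151.29 + 148.84) = sqrt(300.13) = 17.3243

|z| = 17.3243


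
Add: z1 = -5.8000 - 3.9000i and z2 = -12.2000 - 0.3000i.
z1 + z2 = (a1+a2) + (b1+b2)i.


Real: -5.8 - 12.2 = -18
Imag: -3.9 - 0.3 = -4.2

-18.0000 - 4.2000i


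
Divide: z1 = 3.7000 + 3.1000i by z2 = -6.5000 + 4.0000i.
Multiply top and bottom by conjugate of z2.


Conjugate of z2 = -6.5000 - 4.0000i
Numerator: (3.7000 + 3.1000i)(-6.5000 - 4.0000i) = -11.6500 - 34.9500i
Denominator: (-6.5)^2 + 4^2 = 58.25
Result = (-11.6500 - 34.9500i)/58.25

-0.2000 - 0.6000i


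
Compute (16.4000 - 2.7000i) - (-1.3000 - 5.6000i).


Real: 16.4 + 1.3 = 17.7
Imag: -2.7 + 5.6 = 2.9

17.7000 + 2.9000i


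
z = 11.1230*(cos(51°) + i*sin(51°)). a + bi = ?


a = 11.1230*cos(51°) = 11.1230*0.62932 = 6.9999
b = 11.1230*sin(51°) = 11.1230*0.77715 = 8.6442

6.9999 + 8.6442i


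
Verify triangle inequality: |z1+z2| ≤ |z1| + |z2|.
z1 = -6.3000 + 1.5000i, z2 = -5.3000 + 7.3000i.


|z1| = sqrt((-6.3)^2 + 1.5^2) = sqrt(41.94) = 6.4761
|z2| = sqrt((-5.3)^2 + 7.3^2) = sqrt(81.38) = 9.0211
z1+z2 = -11.6000 + 8.8000i
|z1+z2| = sqrt(212) = 14.5602
|z1|+|z2| = 6.4761 + 9.0211 = 15.4972

|z1+z2| = 14.5602 ≤ |z1|+|z2| = 15.4972 (verified)


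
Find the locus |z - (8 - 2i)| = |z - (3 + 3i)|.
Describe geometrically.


Equal distances means the locus is the perpendicular bisector of z1 and z2.
Midpoint = ((8+3)/2, (-2+3)/2) = (5.5000, 0.5000)

Perpendicular bisector through (5.5000, 0.5000)


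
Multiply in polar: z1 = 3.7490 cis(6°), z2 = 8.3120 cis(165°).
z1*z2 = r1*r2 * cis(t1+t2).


r = 3.7490 * 8.3120 = 31.1617
theta = 6° + 165° = 171° = 171° (mod 360)

31.1617 cis(171°)


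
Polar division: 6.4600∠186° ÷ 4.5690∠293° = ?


r = 6.4600 / 4.5690 = 1.4139
theta = 186° - 293° = -107° = 253° (mod 360)

1.4139 cis(253°)


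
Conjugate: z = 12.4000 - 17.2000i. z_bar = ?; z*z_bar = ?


z_bar = 12.4000 + 17.2000i
z*z_bar = 12.4^2 + (-17.2)^2 = 153.76 + 295.84 = 449.6

z_bar = 12.4000 + 17.2000i, z*z_bar = 449.6


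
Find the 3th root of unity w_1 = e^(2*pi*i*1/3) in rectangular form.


Angle = 360*1/3 = 120°
a = cos(120°) = -0.5000
b = sin(120°) = 0.8660

-0.5000 + 0.8660i


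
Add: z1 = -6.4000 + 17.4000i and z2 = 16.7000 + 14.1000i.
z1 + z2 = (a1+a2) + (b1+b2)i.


Real: -6.4 + 16.7 = 10.3
Imag: 17.4 + 14.1 = 31.5

10.3000 + 31.5000i
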